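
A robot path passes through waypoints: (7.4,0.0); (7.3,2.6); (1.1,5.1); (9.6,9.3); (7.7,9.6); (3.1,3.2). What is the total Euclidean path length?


Segment lengths:
  seg1 = sqrt((-0.1)^2 + (2.6)^2) = 2.6019
  seg2 = sqrt((-6.2)^2 + (2.5)^2) = 6.6851
  seg3 = sqrt((8.5)^2 + (4.2)^2) = 9.481
  seg4 = sqrt((-1.9)^2 + (0.3)^2) = 1.9235
  seg5 = sqrt((-4.6)^2 + (-6.4)^2) = 7.8816
Total = 28.5732


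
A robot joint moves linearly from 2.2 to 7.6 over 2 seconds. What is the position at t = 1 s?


s = t/T = 1/2 = 0.5
p(t) = p0 + (pf-p0)*s
= 2.2 + (7.6 - 2.2) * 0.5
= 4.9


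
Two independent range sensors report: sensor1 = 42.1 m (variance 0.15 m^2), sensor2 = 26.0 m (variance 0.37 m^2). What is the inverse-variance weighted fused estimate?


w1 = (1/var1) / (1/var1 + 1/var2)
   = 6.6667 / (6.6667 + 2.7027) = 0.7115
w2 = 1 - w1 = 0.2885
fused = w1*s1 + w2*s2 = 29.9558 + 7.5
= 37.4558 m


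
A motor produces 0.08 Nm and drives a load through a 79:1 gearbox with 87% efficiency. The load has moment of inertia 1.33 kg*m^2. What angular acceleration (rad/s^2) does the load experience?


tau_out = tau_motor * N * eta
= 0.08 * 79 * 0.87 = 5.4984 Nm
alpha = tau_out / I = 5.4984 / 1.33
= 4.1341 rad/s^2


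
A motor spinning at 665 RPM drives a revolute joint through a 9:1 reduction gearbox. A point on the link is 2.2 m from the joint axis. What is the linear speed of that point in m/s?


omega_motor = 665 * 2*pi/60 = 69.6386 rad/s
omega_joint = omega_motor / 9 = 7.7376 rad/s
v = omega_joint * r = 7.7376 * 2.2
= 17.0228 m/s


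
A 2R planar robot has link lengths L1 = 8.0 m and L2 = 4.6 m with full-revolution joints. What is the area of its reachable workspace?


r_max = L1 + L2 = 12.6 m
r_min = |L1 - L2| = 3.4 m
Area = pi*(r_max^2 - r_min^2)
= pi*(158.76 - 11.56)
= pi * 147.2
= 462.4424 m^2


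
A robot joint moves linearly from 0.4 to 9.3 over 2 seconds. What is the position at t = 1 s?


s = t/T = 1/2 = 0.5
p(t) = p0 + (pf-p0)*s
= 0.4 + (9.3 - 0.4) * 0.5
= 4.85


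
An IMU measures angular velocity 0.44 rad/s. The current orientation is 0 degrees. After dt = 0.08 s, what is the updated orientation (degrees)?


delta_theta = w * dt = 0.44 * 0.08 = 0.0352 rad
= 2.0168 deg
theta_new = 0 + 2.0168 = 2.0168 deg


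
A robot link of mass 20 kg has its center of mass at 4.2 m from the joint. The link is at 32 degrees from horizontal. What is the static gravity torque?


tau = m*g*L*cos(angle)
= 20 * 9.81 * 4.2 * cos(32 deg)
= 20 * 9.81 * 4.2 * 0.848
= 698.8256 Nm


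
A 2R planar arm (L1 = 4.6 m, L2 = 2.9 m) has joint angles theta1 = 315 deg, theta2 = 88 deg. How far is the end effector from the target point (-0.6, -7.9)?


End effector via forward kinematics:
x = L1*cos(t1) + L2*cos(t1+t2) = 5.3736
y = L1*sin(t1) + L2*sin(t1+t2) = -1.2749
Distance to target:
d = sqrt((-0.6 - 5.3736)^2 + (-7.9 - -1.2749)^2)
= sqrt(35.6841 + 43.892)
= 8.9205 m


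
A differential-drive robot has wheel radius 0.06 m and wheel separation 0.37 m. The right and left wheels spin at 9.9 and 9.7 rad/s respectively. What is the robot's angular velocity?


vR = r*wR = 0.06*9.9 = 0.594 m/s
vL = r*wL = 0.06*9.7 = 0.582 m/s
v = (vR+vL)/2 = 0.588 m/s
omega = (vR-vL)/L = 0.0324 rad/s
angular velocity = 0.0324 rad/s


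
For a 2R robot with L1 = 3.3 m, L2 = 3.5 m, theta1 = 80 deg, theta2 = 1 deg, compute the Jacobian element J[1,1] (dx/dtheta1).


J[1,1] = -L1*sin(t1) - L2*sin(t1+t2)
= -3.3*sin(80) - 3.5*sin(81)
= -6.7068


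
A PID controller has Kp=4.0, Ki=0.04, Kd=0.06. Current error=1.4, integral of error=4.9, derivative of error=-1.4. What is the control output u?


u = Kp*e + Ki*int(e) + Kd*de/dt
= 4.0*1.4 + 0.04*4.9 + 0.06*(-1.4)
= 5.6 + 0.196 + -0.084
= 5.712


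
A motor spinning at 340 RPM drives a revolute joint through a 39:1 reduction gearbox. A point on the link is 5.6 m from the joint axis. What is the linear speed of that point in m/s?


omega_motor = 340 * 2*pi/60 = 35.6047 rad/s
omega_joint = omega_motor / 39 = 0.9129 rad/s
v = omega_joint * r = 0.9129 * 5.6
= 5.1125 m/s


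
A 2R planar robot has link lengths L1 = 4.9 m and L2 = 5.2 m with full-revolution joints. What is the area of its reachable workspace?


r_max = L1 + L2 = 10.1 m
r_min = |L1 - L2| = 0.3 m
Area = pi*(r_max^2 - r_min^2)
= pi*(102.01 - 0.09)
= pi * 101.92
= 320.1911 m^2


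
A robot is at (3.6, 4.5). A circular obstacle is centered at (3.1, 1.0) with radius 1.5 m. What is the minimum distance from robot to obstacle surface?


center_dist = sqrt((3.6-3.1)^2 + (4.5-1.0)^2)
= sqrt(0.25 + 12.25)
= 3.5355
min_dist = center_dist - radius = 3.5355 - 1.5 = 2.0355 m


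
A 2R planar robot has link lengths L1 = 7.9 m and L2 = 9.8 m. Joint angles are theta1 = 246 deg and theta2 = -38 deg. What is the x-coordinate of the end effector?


Convert angles to radians: theta1 = 4.2935, theta2 = -0.6632
x = L1*cos(theta1) + L2*cos(theta1+theta2)
x = -3.2132 + -8.6529
x = -11.8661


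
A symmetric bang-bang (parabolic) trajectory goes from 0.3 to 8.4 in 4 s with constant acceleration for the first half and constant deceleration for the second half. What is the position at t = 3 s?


Symmetric rest-to-rest: each phase covers (pf-p0)/2 in time T/2. 0.5*a*(T/2)^2 = (pf-p0)/2 => a = 4*(pf-p0)/T^2
a = 4*(8.4-0.3)/4^2 = 2.025
t = 3 is in the deceleration phase (t > T/2).
p = pf - 0.5*a*(T-t)^2 = 8.4 - 0.5*2.025*1^2
= 7.3875


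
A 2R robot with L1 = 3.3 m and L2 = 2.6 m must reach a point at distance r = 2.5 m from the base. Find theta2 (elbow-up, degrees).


cos(theta2) = (r^2 - L1^2 - L2^2) / (2*L1*L2)
cos(theta2) = (6.25 - 10.89 - 6.76) / 17.16
cos(theta2) = -0.664336
theta2 = 131.6314 degrees


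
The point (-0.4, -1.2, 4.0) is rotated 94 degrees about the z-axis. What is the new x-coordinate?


Rotation about z-axis: x' = x*cos(theta) - y*sin(theta)
= -0.4 * -0.0698 - -1.2 * 0.9976
= 1.225


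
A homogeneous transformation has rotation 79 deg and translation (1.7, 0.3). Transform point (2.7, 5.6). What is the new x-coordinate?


x' = cos(theta)*px - sin(theta)*py + tx
= 0.1908*2.7 - 0.9816*5.6 + 1.7
= -3.2819


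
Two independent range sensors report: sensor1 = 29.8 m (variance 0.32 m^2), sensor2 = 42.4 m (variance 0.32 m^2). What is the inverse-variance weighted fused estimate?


w1 = (1/var1) / (1/var1 + 1/var2)
   = 3.125 / (3.125 + 3.125) = 0.5
w2 = 1 - w1 = 0.5
fused = w1*s1 + w2*s2 = 14.9 + 21.2
= 36.1 m


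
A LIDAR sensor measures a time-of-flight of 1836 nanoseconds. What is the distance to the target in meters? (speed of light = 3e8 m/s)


tof = 1836 ns = 1.836e-06 s
dist = c * tof / 2
= 3e8 * 1.836e-06 / 2
= 275.4 m


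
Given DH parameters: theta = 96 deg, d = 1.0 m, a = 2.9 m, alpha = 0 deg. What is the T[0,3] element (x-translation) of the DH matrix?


T[0,3] = a * cos(theta)
= 2.9 * cos(96 deg)
= 2.9 * -0.1045
= -0.3031


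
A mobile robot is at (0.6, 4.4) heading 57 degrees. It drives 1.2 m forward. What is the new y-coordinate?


y_new = y0 + d*sin(theta)
= 4.4 + 1.2*sin(57)
= 4.4 + 1.0064
= 5.4064


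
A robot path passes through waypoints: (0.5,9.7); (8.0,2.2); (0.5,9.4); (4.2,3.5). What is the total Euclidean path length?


Segment lengths:
  seg1 = sqrt((7.5)^2 + (-7.5)^2) = 10.6066
  seg2 = sqrt((-7.5)^2 + (7.2)^2) = 10.3966
  seg3 = sqrt((3.7)^2 + (-5.9)^2) = 6.9642
Total = 27.9674


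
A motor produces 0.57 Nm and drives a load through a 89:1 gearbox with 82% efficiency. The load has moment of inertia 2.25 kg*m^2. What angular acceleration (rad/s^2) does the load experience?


tau_out = tau_motor * N * eta
= 0.57 * 89 * 0.82 = 41.5986 Nm
alpha = tau_out / I = 41.5986 / 2.25
= 18.4883 rad/s^2


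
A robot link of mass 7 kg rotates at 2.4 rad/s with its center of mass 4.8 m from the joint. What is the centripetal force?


F = m * omega^2 * r
= 7 * 2.4^2 * 4.8
= 7 * 5.76 * 4.8
= 193.536 N


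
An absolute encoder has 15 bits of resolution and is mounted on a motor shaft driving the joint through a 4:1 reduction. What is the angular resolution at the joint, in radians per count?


counts = 2^15 = 32768
effective counts at joint = 32768 * 4 = 131072
resolution = 2*pi / 131072
= 4.7937e-05 rad/count


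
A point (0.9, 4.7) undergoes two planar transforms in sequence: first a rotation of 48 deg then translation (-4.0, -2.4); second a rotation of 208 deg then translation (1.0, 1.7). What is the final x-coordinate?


After transform 1:
x1 = cos(48)*0.9 - sin(48)*4.7 + -4.0 = -6.8906
y1 = sin(48)*0.9 + cos(48)*4.7 + -2.4 = 1.4137
After transform 2:
x2 = cos(208)*-6.8906 - sin(208)*1.4137 + 1.0
= 7.7477


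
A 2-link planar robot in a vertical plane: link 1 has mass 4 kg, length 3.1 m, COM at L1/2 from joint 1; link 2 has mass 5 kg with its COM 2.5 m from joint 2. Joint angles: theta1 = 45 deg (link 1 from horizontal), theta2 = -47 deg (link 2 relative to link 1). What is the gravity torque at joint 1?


Horizontal distance from joint 1 to link-1 COM:
  x_c1 = (L1/2)*cos(t1) = 1.55 * 0.7071 = 1.096 m
Horizontal distance from joint 1 to link-2 COM:
  x_c2 = L1*cos(t1) + Lc2*cos(t1+t2)
       = 3.1*0.7071 + 2.5*0.9994 = 4.6905 m
tau1 = m1*g*x_c1 + m2*g*x_c2
     = 4*9.81*1.096 + 5*9.81*4.6905
     = 43.0076 + 230.0694
     = 273.0771 Nm


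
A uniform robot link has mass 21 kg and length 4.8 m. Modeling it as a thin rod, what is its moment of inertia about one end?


I = (1/3) * m * L^2
= (1/3) * 21 * 4.8^2
= 0.333333 * 21 * 23.04
= 161.28 kg*m^2


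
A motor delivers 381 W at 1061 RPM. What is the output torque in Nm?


omega = 1061 * 2*pi/60 = 111.1077 rad/s
tau = P / omega = 381 / 111.1077
= 3.4291 Nm


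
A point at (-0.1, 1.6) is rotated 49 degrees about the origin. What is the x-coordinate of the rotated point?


x' = x*cos(theta) - y*sin(theta)
cos(49 deg) = 0.6561, sin(49 deg) = 0.7547
x' = -0.1 * 0.6561 - 1.6 * 0.7547
= -0.0656 - 1.2075
= -1.2731


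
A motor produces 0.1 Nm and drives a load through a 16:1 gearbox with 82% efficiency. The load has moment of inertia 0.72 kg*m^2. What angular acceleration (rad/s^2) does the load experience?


tau_out = tau_motor * N * eta
= 0.1 * 16 * 0.82 = 1.312 Nm
alpha = tau_out / I = 1.312 / 0.72
= 1.8222 rad/s^2


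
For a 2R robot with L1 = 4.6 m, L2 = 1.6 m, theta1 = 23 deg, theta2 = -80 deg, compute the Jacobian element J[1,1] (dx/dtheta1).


J[1,1] = -L1*sin(t1) - L2*sin(t1+t2)
= -4.6*sin(23) - 1.6*sin(-57)
= -0.4555


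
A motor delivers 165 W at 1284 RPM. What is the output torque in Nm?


omega = 1284 * 2*pi/60 = 134.4602 rad/s
tau = P / omega = 165 / 134.4602
= 1.2271 Nm


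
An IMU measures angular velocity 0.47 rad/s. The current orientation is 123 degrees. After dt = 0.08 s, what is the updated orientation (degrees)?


delta_theta = w * dt = 0.47 * 0.08 = 0.0376 rad
= 2.1543 deg
theta_new = 123 + 2.1543 = 125.1543 deg


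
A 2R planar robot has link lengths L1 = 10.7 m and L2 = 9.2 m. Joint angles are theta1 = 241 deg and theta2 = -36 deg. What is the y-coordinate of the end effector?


Convert angles to radians: theta1 = 4.2062, theta2 = -0.6283
y = L1*sin(theta1) + L2*sin(theta1+theta2)
y = -9.3584 + -3.8881
y = -13.2465


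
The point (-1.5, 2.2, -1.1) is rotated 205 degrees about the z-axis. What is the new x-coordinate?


Rotation about z-axis: x' = x*cos(theta) - y*sin(theta)
= -1.5 * -0.9063 - 2.2 * -0.4226
= 2.2892


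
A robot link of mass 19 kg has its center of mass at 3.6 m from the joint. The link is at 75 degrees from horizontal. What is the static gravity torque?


tau = m*g*L*cos(angle)
= 19 * 9.81 * 3.6 * cos(75 deg)
= 19 * 9.81 * 3.6 * 0.2588
= 173.6686 Nm


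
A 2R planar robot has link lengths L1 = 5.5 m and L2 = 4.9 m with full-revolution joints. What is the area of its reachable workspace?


r_max = L1 + L2 = 10.4 m
r_min = |L1 - L2| = 0.6 m
Area = pi*(r_max^2 - r_min^2)
= pi*(108.16 - 0.36)
= pi * 107.8
= 338.6637 m^2


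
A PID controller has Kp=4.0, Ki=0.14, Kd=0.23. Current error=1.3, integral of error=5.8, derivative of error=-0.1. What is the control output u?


u = Kp*e + Ki*int(e) + Kd*de/dt
= 4.0*1.3 + 0.14*5.8 + 0.23*(-0.1)
= 5.2 + 0.812 + -0.023
= 5.989


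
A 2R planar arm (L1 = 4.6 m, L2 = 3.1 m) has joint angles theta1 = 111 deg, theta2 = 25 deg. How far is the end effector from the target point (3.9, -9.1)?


End effector via forward kinematics:
x = L1*cos(t1) + L2*cos(t1+t2) = -3.8784
y = L1*sin(t1) + L2*sin(t1+t2) = 6.4479
Distance to target:
d = sqrt((3.9 - -3.8784)^2 + (-9.1 - 6.4479)^2)
= sqrt(60.5042 + 241.7375)
= 17.3851 m


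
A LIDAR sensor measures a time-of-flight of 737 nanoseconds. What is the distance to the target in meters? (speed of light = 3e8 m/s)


tof = 737 ns = 7.37e-07 s
dist = c * tof / 2
= 3e8 * 7.37e-07 / 2
= 110.55 m


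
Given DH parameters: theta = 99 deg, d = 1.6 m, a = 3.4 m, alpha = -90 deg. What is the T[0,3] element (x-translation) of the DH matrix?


T[0,3] = a * cos(theta)
= 3.4 * cos(99 deg)
= 3.4 * -0.1564
= -0.5319


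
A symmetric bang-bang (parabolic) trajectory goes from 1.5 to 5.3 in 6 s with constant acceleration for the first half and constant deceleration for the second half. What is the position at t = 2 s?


Symmetric rest-to-rest: each phase covers (pf-p0)/2 in time T/2. 0.5*a*(T/2)^2 = (pf-p0)/2 => a = 4*(pf-p0)/T^2
a = 4*(5.3-1.5)/6^2 = 0.4222
t = 2 is in the acceleration phase (t <= T/2).
p = p0 + 0.5*a*t^2 = 1.5 + 0.5*0.4222*2^2
= 2.3444


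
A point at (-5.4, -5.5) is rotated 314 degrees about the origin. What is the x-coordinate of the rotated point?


x' = x*cos(theta) - y*sin(theta)
cos(314 deg) = 0.6947, sin(314 deg) = -0.7193
x' = -5.4 * 0.6947 - -5.5 * -0.7193
= -3.7512 - 3.9564
= -7.7075


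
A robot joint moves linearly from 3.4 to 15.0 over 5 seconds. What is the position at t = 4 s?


s = t/T = 4/5 = 0.8
p(t) = p0 + (pf-p0)*s
= 3.4 + (15.0 - 3.4) * 0.8
= 12.68


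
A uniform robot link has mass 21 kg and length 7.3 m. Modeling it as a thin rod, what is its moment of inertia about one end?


I = (1/3) * m * L^2
= (1/3) * 21 * 7.3^2
= 0.333333 * 21 * 53.29
= 373.03 kg*m^2


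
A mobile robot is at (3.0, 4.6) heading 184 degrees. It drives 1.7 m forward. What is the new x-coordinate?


x_new = x0 + d*cos(theta)
= 3.0 + 1.7*cos(184)
= 3.0 + -1.6959
= 1.3041


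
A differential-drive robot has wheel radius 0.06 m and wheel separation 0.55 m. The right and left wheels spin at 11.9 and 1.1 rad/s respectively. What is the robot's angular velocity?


vR = r*wR = 0.06*11.9 = 0.714 m/s
vL = r*wL = 0.06*1.1 = 0.066 m/s
v = (vR+vL)/2 = 0.39 m/s
omega = (vR-vL)/L = 1.1782 rad/s
angular velocity = 1.1782 rad/s


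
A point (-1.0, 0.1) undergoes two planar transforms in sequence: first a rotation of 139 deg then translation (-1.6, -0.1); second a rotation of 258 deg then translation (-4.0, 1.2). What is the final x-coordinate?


After transform 1:
x1 = cos(139)*-1.0 - sin(139)*0.1 + -1.6 = -0.9109
y1 = sin(139)*-1.0 + cos(139)*0.1 + -0.1 = -0.8315
After transform 2:
x2 = cos(258)*-0.9109 - sin(258)*-0.8315 + -4.0
= -4.624


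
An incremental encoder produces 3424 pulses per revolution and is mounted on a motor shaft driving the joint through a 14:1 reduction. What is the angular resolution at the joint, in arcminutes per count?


counts per rev = 3424
effective counts at joint = 3424 * 14 = 47936
resolution = 360*60 / 47936
= 0.4506 arcmin/count


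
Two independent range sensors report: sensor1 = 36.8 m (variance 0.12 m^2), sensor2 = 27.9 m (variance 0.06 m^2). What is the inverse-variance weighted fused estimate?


w1 = (1/var1) / (1/var1 + 1/var2)
   = 8.3333 / (8.3333 + 16.6667) = 0.3333
w2 = 1 - w1 = 0.6667
fused = w1*s1 + w2*s2 = 12.2667 + 18.6
= 30.8667 m


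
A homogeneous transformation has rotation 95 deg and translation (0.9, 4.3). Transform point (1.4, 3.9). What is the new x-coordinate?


x' = cos(theta)*px - sin(theta)*py + tx
= -0.0872*1.4 - 0.9962*3.9 + 0.9
= -3.1072


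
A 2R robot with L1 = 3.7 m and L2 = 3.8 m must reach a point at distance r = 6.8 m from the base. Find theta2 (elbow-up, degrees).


cos(theta2) = (r^2 - L1^2 - L2^2) / (2*L1*L2)
cos(theta2) = (46.24 - 13.69 - 14.44) / 28.12
cos(theta2) = 0.644026
theta2 = 49.9073 degrees


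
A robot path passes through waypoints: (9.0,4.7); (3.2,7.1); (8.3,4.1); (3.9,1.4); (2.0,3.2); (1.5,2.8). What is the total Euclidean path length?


Segment lengths:
  seg1 = sqrt((-5.8)^2 + (2.4)^2) = 6.2769
  seg2 = sqrt((5.1)^2 + (-3.0)^2) = 5.9169
  seg3 = sqrt((-4.4)^2 + (-2.7)^2) = 5.1624
  seg4 = sqrt((-1.9)^2 + (1.8)^2) = 2.6173
  seg5 = sqrt((-0.5)^2 + (-0.4)^2) = 0.6403
Total = 20.6138


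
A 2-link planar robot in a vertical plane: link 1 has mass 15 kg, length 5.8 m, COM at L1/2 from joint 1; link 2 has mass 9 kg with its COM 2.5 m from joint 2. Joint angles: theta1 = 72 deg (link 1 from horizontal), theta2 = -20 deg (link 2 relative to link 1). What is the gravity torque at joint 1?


Horizontal distance from joint 1 to link-1 COM:
  x_c1 = (L1/2)*cos(t1) = 2.9 * 0.309 = 0.8961 m
Horizontal distance from joint 1 to link-2 COM:
  x_c2 = L1*cos(t1) + Lc2*cos(t1+t2)
       = 5.8*0.309 + 2.5*0.6157 = 3.3315 m
tau1 = m1*g*x_c1 + m2*g*x_c2
     = 15*9.81*0.8961 + 9*9.81*3.3315
     = 131.8684 + 294.1339
     = 426.0023 Nm


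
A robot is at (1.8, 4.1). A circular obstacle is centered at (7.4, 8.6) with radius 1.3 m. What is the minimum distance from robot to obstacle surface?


center_dist = sqrt((1.8-7.4)^2 + (4.1-8.6)^2)
= sqrt(31.36 + 20.25)
= 7.184
min_dist = center_dist - radius = 7.184 - 1.3 = 5.884 m


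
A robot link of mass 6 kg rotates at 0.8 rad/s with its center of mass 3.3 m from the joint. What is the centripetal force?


F = m * omega^2 * r
= 6 * 0.8^2 * 3.3
= 6 * 0.64 * 3.3
= 12.672 N


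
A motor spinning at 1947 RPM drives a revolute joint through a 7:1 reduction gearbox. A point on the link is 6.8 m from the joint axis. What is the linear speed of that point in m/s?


omega_motor = 1947 * 2*pi/60 = 203.8894 rad/s
omega_joint = omega_motor / 7 = 29.1271 rad/s
v = omega_joint * r = 29.1271 * 6.8
= 198.064 m/s


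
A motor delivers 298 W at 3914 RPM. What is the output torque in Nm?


omega = 3914 * 2*pi/60 = 409.8731 rad/s
tau = P / omega = 298 / 409.8731
= 0.7271 Nm


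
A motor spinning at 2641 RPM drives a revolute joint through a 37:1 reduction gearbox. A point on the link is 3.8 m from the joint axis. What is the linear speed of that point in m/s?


omega_motor = 2641 * 2*pi/60 = 276.5649 rad/s
omega_joint = omega_motor / 37 = 7.4747 rad/s
v = omega_joint * r = 7.4747 * 3.8
= 28.404 m/s


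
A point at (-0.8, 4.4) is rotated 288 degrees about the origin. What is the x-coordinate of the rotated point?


x' = x*cos(theta) - y*sin(theta)
cos(288 deg) = 0.309, sin(288 deg) = -0.9511
x' = -0.8 * 0.309 - 4.4 * -0.9511
= -0.2472 - -4.1846
= 3.9374


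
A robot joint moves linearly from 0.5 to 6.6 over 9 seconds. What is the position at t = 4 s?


s = t/T = 4/9 = 0.4444
p(t) = p0 + (pf-p0)*s
= 0.5 + (6.6 - 0.5) * 0.4444
= 3.2111


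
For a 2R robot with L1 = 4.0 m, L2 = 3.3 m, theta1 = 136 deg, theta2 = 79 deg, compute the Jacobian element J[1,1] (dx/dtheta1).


J[1,1] = -L1*sin(t1) - L2*sin(t1+t2)
= -4.0*sin(136) - 3.3*sin(215)
= -0.8858


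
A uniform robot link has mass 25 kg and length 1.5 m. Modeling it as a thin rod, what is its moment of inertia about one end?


I = (1/3) * m * L^2
= (1/3) * 25 * 1.5^2
= 0.333333 * 25 * 2.25
= 18.75 kg*m^2


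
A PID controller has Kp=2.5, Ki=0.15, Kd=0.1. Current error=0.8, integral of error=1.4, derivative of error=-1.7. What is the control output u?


u = Kp*e + Ki*int(e) + Kd*de/dt
= 2.5*0.8 + 0.15*1.4 + 0.1*(-1.7)
= 2.0 + 0.21 + -0.17
= 2.04


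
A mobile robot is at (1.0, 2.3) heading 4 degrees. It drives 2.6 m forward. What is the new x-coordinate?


x_new = x0 + d*cos(theta)
= 1.0 + 2.6*cos(4)
= 1.0 + 2.5937
= 3.5937


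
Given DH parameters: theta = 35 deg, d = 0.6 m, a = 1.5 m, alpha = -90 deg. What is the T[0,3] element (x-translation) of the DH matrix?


T[0,3] = a * cos(theta)
= 1.5 * cos(35 deg)
= 1.5 * 0.8192
= 1.2287


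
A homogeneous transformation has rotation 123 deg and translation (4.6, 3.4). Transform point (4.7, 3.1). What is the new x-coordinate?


x' = cos(theta)*px - sin(theta)*py + tx
= -0.5446*4.7 - 0.8387*3.1 + 4.6
= -0.5597


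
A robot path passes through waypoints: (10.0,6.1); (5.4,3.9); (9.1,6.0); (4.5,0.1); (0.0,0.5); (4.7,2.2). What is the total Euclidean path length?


Segment lengths:
  seg1 = sqrt((-4.6)^2 + (-2.2)^2) = 5.099
  seg2 = sqrt((3.7)^2 + (2.1)^2) = 4.2544
  seg3 = sqrt((-4.6)^2 + (-5.9)^2) = 7.4813
  seg4 = sqrt((-4.5)^2 + (0.4)^2) = 4.5177
  seg5 = sqrt((4.7)^2 + (1.7)^2) = 4.998
Total = 26.3505


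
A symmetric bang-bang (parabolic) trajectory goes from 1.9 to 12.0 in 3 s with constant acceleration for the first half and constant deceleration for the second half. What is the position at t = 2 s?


Symmetric rest-to-rest: each phase covers (pf-p0)/2 in time T/2. 0.5*a*(T/2)^2 = (pf-p0)/2 => a = 4*(pf-p0)/T^2
a = 4*(12.0-1.9)/3^2 = 4.4889
t = 2 is in the deceleration phase (t > T/2).
p = pf - 0.5*a*(T-t)^2 = 12.0 - 0.5*4.4889*1^2
= 9.7556


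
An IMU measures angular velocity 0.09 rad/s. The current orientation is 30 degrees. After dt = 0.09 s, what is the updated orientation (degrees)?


delta_theta = w * dt = 0.09 * 0.09 = 0.0081 rad
= 0.4641 deg
theta_new = 30 + 0.4641 = 30.4641 deg


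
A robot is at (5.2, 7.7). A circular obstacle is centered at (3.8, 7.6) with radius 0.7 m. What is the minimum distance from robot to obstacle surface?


center_dist = sqrt((5.2-3.8)^2 + (7.7-7.6)^2)
= sqrt(1.96 + 0.01)
= 1.4036
min_dist = center_dist - radius = 1.4036 - 0.7 = 0.7036 m


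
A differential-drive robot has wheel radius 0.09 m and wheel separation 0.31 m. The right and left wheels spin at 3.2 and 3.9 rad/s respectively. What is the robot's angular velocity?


vR = r*wR = 0.09*3.2 = 0.288 m/s
vL = r*wL = 0.09*3.9 = 0.351 m/s
v = (vR+vL)/2 = 0.3195 m/s
omega = (vR-vL)/L = -0.2032 rad/s
angular velocity = -0.2032 rad/s


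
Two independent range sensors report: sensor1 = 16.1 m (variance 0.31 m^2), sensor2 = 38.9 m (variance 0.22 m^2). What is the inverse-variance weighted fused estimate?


w1 = (1/var1) / (1/var1 + 1/var2)
   = 3.2258 / (3.2258 + 4.5455) = 0.4151
w2 = 1 - w1 = 0.5849
fused = w1*s1 + w2*s2 = 6.683 + 22.7528
= 29.4358 m


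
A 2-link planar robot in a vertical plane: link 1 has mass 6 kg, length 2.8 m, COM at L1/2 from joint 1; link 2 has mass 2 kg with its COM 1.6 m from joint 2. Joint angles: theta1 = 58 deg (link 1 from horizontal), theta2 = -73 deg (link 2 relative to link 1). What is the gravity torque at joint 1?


Horizontal distance from joint 1 to link-1 COM:
  x_c1 = (L1/2)*cos(t1) = 1.4 * 0.5299 = 0.7419 m
Horizontal distance from joint 1 to link-2 COM:
  x_c2 = L1*cos(t1) + Lc2*cos(t1+t2)
       = 2.8*0.5299 + 1.6*0.9659 = 3.0293 m
tau1 = m1*g*x_c1 + m2*g*x_c2
     = 6*9.81*0.7419 + 2*9.81*3.0293
     = 43.6675 + 59.434
     = 103.1015 Nm


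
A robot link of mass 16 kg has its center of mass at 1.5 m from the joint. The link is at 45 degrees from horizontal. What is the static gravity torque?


tau = m*g*L*cos(angle)
= 16 * 9.81 * 1.5 * cos(45 deg)
= 16 * 9.81 * 1.5 * 0.7071
= 166.4812 Nm


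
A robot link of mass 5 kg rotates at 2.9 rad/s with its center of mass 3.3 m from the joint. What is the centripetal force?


F = m * omega^2 * r
= 5 * 2.9^2 * 3.3
= 5 * 8.41 * 3.3
= 138.765 N


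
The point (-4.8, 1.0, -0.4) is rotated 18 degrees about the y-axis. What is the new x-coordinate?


Rotation about y-axis: x' = x*cos(theta) + z*sin(theta)
= -4.8 * 0.9511 + -0.4 * 0.309
= -4.6887


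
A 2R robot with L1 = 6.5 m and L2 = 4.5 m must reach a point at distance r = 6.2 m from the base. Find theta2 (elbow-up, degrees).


cos(theta2) = (r^2 - L1^2 - L2^2) / (2*L1*L2)
cos(theta2) = (38.44 - 42.25 - 20.25) / 58.5
cos(theta2) = -0.411282
theta2 = 114.2854 degrees


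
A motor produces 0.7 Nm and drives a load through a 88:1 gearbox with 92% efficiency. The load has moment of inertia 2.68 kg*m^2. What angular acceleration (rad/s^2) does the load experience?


tau_out = tau_motor * N * eta
= 0.7 * 88 * 0.92 = 56.672 Nm
alpha = tau_out / I = 56.672 / 2.68
= 21.1463 rad/s^2


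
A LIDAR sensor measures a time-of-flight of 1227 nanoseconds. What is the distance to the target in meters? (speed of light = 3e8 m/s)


tof = 1227 ns = 1.227e-06 s
dist = c * tof / 2
= 3e8 * 1.227e-06 / 2
= 184.05 m


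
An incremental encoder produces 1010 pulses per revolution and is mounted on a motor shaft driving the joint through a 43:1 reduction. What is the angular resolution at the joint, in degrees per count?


counts per rev = 1010
effective counts at joint = 1010 * 43 = 43430
resolution = 360 / 43430
= 0.0083 deg/count


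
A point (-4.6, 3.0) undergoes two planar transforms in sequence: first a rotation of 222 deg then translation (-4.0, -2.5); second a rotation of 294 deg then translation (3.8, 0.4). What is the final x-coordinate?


After transform 1:
x1 = cos(222)*-4.6 - sin(222)*3.0 + -4.0 = 1.4259
y1 = sin(222)*-4.6 + cos(222)*3.0 + -2.5 = -1.6514
After transform 2:
x2 = cos(294)*1.4259 - sin(294)*-1.6514 + 3.8
= 2.8713


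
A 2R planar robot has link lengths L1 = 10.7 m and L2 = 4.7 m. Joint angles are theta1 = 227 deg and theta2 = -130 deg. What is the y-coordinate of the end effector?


Convert angles to radians: theta1 = 3.9619, theta2 = -2.2689
y = L1*sin(theta1) + L2*sin(theta1+theta2)
y = -7.8255 + 4.665
y = -3.1605


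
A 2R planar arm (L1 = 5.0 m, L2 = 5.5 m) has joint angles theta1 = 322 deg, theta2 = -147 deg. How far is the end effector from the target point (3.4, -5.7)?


End effector via forward kinematics:
x = L1*cos(t1) + L2*cos(t1+t2) = -1.539
y = L1*sin(t1) + L2*sin(t1+t2) = -2.599
Distance to target:
d = sqrt((3.4 - -1.539)^2 + (-5.7 - -2.599)^2)
= sqrt(24.3939 + 9.6165)
= 5.8318 m


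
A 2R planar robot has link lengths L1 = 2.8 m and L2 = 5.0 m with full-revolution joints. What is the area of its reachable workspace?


r_max = L1 + L2 = 7.8 m
r_min = |L1 - L2| = 2.2 m
Area = pi*(r_max^2 - r_min^2)
= pi*(60.84 - 4.84)
= pi * 56.0
= 175.9292 m^2


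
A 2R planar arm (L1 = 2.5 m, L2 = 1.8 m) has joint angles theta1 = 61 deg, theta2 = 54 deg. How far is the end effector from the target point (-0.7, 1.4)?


End effector via forward kinematics:
x = L1*cos(t1) + L2*cos(t1+t2) = 0.4513
y = L1*sin(t1) + L2*sin(t1+t2) = 3.8179
Distance to target:
d = sqrt((-0.7 - 0.4513)^2 + (1.4 - 3.8179)^2)
= sqrt(1.3255 + 5.8463)
= 2.678 m


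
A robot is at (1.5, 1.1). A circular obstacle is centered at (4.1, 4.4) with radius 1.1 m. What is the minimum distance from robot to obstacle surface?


center_dist = sqrt((1.5-4.1)^2 + (1.1-4.4)^2)
= sqrt(6.76 + 10.89)
= 4.2012
min_dist = center_dist - radius = 4.2012 - 1.1 = 3.1012 m


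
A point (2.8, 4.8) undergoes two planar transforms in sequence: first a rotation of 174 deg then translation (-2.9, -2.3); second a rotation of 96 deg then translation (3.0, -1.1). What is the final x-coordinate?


After transform 1:
x1 = cos(174)*2.8 - sin(174)*4.8 + -2.9 = -6.1864
y1 = sin(174)*2.8 + cos(174)*4.8 + -2.3 = -6.781
After transform 2:
x2 = cos(96)*-6.1864 - sin(96)*-6.781 + 3.0
= 10.3905


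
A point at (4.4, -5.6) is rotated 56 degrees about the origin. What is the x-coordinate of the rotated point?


x' = x*cos(theta) - y*sin(theta)
cos(56 deg) = 0.5592, sin(56 deg) = 0.829
x' = 4.4 * 0.5592 - -5.6 * 0.829
= 2.4604 - -4.6426
= 7.1031


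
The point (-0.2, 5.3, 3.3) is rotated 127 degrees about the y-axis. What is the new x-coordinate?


Rotation about y-axis: x' = x*cos(theta) + z*sin(theta)
= -0.2 * -0.6018 + 3.3 * 0.7986
= 2.7559


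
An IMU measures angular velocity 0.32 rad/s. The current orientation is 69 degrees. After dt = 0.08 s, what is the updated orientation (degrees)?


delta_theta = w * dt = 0.32 * 0.08 = 0.0256 rad
= 1.4668 deg
theta_new = 69 + 1.4668 = 70.4668 deg


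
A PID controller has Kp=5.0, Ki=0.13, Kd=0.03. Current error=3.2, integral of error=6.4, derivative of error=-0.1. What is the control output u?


u = Kp*e + Ki*int(e) + Kd*de/dt
= 5.0*3.2 + 0.13*6.4 + 0.03*(-0.1)
= 16.0 + 0.832 + -0.003
= 16.829


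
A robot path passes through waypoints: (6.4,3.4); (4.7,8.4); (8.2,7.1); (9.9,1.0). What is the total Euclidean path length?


Segment lengths:
  seg1 = sqrt((-1.7)^2 + (5.0)^2) = 5.2811
  seg2 = sqrt((3.5)^2 + (-1.3)^2) = 3.7336
  seg3 = sqrt((1.7)^2 + (-6.1)^2) = 6.3325
Total = 15.3472


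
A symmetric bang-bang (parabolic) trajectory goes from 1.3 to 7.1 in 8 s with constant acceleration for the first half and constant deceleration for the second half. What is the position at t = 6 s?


Symmetric rest-to-rest: each phase covers (pf-p0)/2 in time T/2. 0.5*a*(T/2)^2 = (pf-p0)/2 => a = 4*(pf-p0)/T^2
a = 4*(7.1-1.3)/8^2 = 0.3625
t = 6 is in the deceleration phase (t > T/2).
p = pf - 0.5*a*(T-t)^2 = 7.1 - 0.5*0.3625*2^2
= 6.375


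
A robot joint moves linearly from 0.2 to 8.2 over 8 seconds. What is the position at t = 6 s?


s = t/T = 6/8 = 0.75
p(t) = p0 + (pf-p0)*s
= 0.2 + (8.2 - 0.2) * 0.75
= 6.2


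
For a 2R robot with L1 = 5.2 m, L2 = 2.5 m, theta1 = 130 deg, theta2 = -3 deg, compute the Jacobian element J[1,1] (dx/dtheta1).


J[1,1] = -L1*sin(t1) - L2*sin(t1+t2)
= -5.2*sin(130) - 2.5*sin(127)
= -5.98


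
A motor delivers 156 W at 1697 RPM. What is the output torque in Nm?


omega = 1697 * 2*pi/60 = 177.7094 rad/s
tau = P / omega = 156 / 177.7094
= 0.8778 Nm


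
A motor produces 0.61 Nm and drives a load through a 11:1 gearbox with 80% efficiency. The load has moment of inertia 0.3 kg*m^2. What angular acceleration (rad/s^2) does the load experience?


tau_out = tau_motor * N * eta
= 0.61 * 11 * 0.8 = 5.368 Nm
alpha = tau_out / I = 5.368 / 0.3
= 17.8933 rad/s^2


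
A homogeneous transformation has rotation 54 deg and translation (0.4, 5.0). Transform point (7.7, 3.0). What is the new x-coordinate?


x' = cos(theta)*px - sin(theta)*py + tx
= 0.5878*7.7 - 0.809*3.0 + 0.4
= 2.4989


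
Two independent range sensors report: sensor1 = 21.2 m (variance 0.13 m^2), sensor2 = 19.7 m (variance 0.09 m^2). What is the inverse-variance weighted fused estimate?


w1 = (1/var1) / (1/var1 + 1/var2)
   = 7.6923 / (7.6923 + 11.1111) = 0.4091
w2 = 1 - w1 = 0.5909
fused = w1*s1 + w2*s2 = 8.6727 + 11.6409
= 20.3136 m


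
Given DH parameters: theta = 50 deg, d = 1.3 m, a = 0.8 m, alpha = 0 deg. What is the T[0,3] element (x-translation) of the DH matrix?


T[0,3] = a * cos(theta)
= 0.8 * cos(50 deg)
= 0.8 * 0.6428
= 0.5142


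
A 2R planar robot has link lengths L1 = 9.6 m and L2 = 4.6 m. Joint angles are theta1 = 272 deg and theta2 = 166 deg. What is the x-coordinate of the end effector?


Convert angles to radians: theta1 = 4.7473, theta2 = 2.8972
x = L1*cos(theta1) + L2*cos(theta1+theta2)
x = 0.335 + 0.9564
x = 1.2914


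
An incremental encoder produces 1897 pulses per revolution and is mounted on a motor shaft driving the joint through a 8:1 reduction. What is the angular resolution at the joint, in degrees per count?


counts per rev = 1897
effective counts at joint = 1897 * 8 = 15176
resolution = 360 / 15176
= 0.0237 deg/count


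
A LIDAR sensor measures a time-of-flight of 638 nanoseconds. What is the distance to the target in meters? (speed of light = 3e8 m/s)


tof = 638 ns = 6.38e-07 s
dist = c * tof / 2
= 3e8 * 6.38e-07 / 2
= 95.7 m


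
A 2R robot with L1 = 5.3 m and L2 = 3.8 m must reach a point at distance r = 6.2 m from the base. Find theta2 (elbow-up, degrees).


cos(theta2) = (r^2 - L1^2 - L2^2) / (2*L1*L2)
cos(theta2) = (38.44 - 28.09 - 14.44) / 40.28
cos(theta2) = -0.101539
theta2 = 95.8278 degrees


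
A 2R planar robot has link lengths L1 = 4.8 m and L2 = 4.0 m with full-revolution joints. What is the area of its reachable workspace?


r_max = L1 + L2 = 8.8 m
r_min = |L1 - L2| = 0.8 m
Area = pi*(r_max^2 - r_min^2)
= pi*(77.44 - 0.64)
= pi * 76.8
= 241.2743 m^2


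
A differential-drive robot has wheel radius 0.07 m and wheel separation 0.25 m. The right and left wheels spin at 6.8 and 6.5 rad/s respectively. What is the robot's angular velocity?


vR = r*wR = 0.07*6.8 = 0.476 m/s
vL = r*wL = 0.07*6.5 = 0.455 m/s
v = (vR+vL)/2 = 0.4655 m/s
omega = (vR-vL)/L = 0.084 rad/s
angular velocity = 0.084 rad/s


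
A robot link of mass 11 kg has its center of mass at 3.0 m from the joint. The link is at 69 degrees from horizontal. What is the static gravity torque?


tau = m*g*L*cos(angle)
= 11 * 9.81 * 3.0 * cos(69 deg)
= 11 * 9.81 * 3.0 * 0.3584
= 116.0145 Nm


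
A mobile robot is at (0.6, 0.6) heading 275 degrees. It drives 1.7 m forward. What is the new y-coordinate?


y_new = y0 + d*sin(theta)
= 0.6 + 1.7*sin(275)
= 0.6 + -1.6935
= -1.0935


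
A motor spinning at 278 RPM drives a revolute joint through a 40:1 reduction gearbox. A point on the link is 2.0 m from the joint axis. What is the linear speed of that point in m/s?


omega_motor = 278 * 2*pi/60 = 29.1121 rad/s
omega_joint = omega_motor / 40 = 0.7278 rad/s
v = omega_joint * r = 0.7278 * 2.0
= 1.4556 m/s


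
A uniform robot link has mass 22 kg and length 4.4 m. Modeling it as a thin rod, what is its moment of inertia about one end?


I = (1/3) * m * L^2
= (1/3) * 22 * 4.4^2
= 0.333333 * 22 * 19.36
= 141.9733 kg*m^2


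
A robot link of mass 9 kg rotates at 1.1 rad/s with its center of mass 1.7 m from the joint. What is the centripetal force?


F = m * omega^2 * r
= 9 * 1.1^2 * 1.7
= 9 * 1.21 * 1.7
= 18.513 N


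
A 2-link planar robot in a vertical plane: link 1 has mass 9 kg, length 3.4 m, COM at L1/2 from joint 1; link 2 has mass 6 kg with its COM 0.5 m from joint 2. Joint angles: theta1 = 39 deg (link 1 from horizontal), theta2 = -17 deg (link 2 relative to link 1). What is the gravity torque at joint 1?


Horizontal distance from joint 1 to link-1 COM:
  x_c1 = (L1/2)*cos(t1) = 1.7 * 0.7771 = 1.3211 m
Horizontal distance from joint 1 to link-2 COM:
  x_c2 = L1*cos(t1) + Lc2*cos(t1+t2)
       = 3.4*0.7771 + 0.5*0.9272 = 3.1059 m
tau1 = m1*g*x_c1 + m2*g*x_c2
     = 9*9.81*1.3211 + 6*9.81*3.1059
     = 116.6442 + 182.8126
     = 299.4567 Nm


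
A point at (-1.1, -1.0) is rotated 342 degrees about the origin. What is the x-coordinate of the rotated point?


x' = x*cos(theta) - y*sin(theta)
cos(342 deg) = 0.9511, sin(342 deg) = -0.309
x' = -1.1 * 0.9511 - -1.0 * -0.309
= -1.0462 - 0.309
= -1.3552


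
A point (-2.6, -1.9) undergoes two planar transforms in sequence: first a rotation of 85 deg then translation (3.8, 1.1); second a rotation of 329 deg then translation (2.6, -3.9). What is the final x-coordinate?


After transform 1:
x1 = cos(85)*-2.6 - sin(85)*-1.9 + 3.8 = 5.4662
y1 = sin(85)*-2.6 + cos(85)*-1.9 + 1.1 = -1.6557
After transform 2:
x2 = cos(329)*5.4662 - sin(329)*-1.6557 + 2.6
= 6.4327


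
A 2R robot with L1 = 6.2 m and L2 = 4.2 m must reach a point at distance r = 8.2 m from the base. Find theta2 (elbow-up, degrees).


cos(theta2) = (r^2 - L1^2 - L2^2) / (2*L1*L2)
cos(theta2) = (67.24 - 38.44 - 17.64) / 52.08
cos(theta2) = 0.214286
theta2 = 77.6264 degrees


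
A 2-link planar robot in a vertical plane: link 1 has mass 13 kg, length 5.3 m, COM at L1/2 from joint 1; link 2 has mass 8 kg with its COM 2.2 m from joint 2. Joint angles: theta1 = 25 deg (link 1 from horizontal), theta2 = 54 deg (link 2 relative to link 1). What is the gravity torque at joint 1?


Horizontal distance from joint 1 to link-1 COM:
  x_c1 = (L1/2)*cos(t1) = 2.65 * 0.9063 = 2.4017 m
Horizontal distance from joint 1 to link-2 COM:
  x_c2 = L1*cos(t1) + Lc2*cos(t1+t2)
       = 5.3*0.9063 + 2.2*0.1908 = 5.2232 m
tau1 = m1*g*x_c1 + m2*g*x_c2
     = 13*9.81*2.4017 + 8*9.81*5.2232
     = 306.2908 + 409.9176
     = 716.2084 Nm


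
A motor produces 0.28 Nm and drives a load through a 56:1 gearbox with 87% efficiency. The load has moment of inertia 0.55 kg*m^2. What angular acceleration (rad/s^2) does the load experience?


tau_out = tau_motor * N * eta
= 0.28 * 56 * 0.87 = 13.6416 Nm
alpha = tau_out / I = 13.6416 / 0.55
= 24.8029 rad/s^2


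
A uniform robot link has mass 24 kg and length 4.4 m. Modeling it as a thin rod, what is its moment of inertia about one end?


I = (1/3) * m * L^2
= (1/3) * 24 * 4.4^2
= 0.333333 * 24 * 19.36
= 154.88 kg*m^2


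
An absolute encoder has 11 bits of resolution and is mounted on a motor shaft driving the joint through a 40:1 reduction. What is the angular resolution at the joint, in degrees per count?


counts = 2^11 = 2048
effective counts at joint = 2048 * 40 = 81920
resolution = 360 / 81920
= 0.0044 deg/count


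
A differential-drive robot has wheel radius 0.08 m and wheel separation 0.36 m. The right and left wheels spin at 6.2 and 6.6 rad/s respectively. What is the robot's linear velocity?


vR = r*wR = 0.08*6.2 = 0.496 m/s
vL = r*wL = 0.08*6.6 = 0.528 m/s
v = (vR+vL)/2 = 0.512 m/s
omega = (vR-vL)/L = -0.0889 rad/s
linear velocity = 0.512 m/s


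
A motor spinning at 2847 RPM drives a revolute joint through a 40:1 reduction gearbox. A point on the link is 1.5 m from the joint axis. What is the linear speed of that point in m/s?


omega_motor = 2847 * 2*pi/60 = 298.1371 rad/s
omega_joint = omega_motor / 40 = 7.4534 rad/s
v = omega_joint * r = 7.4534 * 1.5
= 11.1801 m/s


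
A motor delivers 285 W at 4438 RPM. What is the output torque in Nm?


omega = 4438 * 2*pi/60 = 464.7463 rad/s
tau = P / omega = 285 / 464.7463
= 0.6132 Nm


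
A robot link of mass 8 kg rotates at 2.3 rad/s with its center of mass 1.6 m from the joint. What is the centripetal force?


F = m * omega^2 * r
= 8 * 2.3^2 * 1.6
= 8 * 5.29 * 1.6
= 67.712 N


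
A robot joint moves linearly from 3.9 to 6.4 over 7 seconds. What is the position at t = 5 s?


s = t/T = 5/7 = 0.7143
p(t) = p0 + (pf-p0)*s
= 3.9 + (6.4 - 3.9) * 0.7143
= 5.6857


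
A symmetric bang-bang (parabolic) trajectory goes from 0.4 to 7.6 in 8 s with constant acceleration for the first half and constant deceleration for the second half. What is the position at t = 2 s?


Symmetric rest-to-rest: each phase covers (pf-p0)/2 in time T/2. 0.5*a*(T/2)^2 = (pf-p0)/2 => a = 4*(pf-p0)/T^2
a = 4*(7.6-0.4)/8^2 = 0.45
t = 2 is in the acceleration phase (t <= T/2).
p = p0 + 0.5*a*t^2 = 0.4 + 0.5*0.45*2^2
= 1.3


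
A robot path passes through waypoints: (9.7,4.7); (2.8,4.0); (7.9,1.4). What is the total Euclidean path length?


Segment lengths:
  seg1 = sqrt((-6.9)^2 + (-0.7)^2) = 6.9354
  seg2 = sqrt((5.1)^2 + (-2.6)^2) = 5.7245
Total = 12.6599


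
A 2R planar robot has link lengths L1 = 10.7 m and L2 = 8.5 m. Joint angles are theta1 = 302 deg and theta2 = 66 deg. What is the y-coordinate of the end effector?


Convert angles to radians: theta1 = 5.2709, theta2 = 1.1519
y = L1*sin(theta1) + L2*sin(theta1+theta2)
y = -9.0741 + 1.183
y = -7.8911


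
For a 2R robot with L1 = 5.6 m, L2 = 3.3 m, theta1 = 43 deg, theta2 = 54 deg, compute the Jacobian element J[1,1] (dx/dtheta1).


J[1,1] = -L1*sin(t1) - L2*sin(t1+t2)
= -5.6*sin(43) - 3.3*sin(97)
= -7.0946


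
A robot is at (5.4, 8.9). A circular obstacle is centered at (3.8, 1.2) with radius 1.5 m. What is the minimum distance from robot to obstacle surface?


center_dist = sqrt((5.4-3.8)^2 + (8.9-1.2)^2)
= sqrt(2.56 + 59.29)
= 7.8645
min_dist = center_dist - radius = 7.8645 - 1.5 = 6.3645 m


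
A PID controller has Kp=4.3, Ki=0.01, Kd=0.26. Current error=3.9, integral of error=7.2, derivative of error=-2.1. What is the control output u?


u = Kp*e + Ki*int(e) + Kd*de/dt
= 4.3*3.9 + 0.01*7.2 + 0.26*(-2.1)
= 16.77 + 0.072 + -0.546
= 16.296
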